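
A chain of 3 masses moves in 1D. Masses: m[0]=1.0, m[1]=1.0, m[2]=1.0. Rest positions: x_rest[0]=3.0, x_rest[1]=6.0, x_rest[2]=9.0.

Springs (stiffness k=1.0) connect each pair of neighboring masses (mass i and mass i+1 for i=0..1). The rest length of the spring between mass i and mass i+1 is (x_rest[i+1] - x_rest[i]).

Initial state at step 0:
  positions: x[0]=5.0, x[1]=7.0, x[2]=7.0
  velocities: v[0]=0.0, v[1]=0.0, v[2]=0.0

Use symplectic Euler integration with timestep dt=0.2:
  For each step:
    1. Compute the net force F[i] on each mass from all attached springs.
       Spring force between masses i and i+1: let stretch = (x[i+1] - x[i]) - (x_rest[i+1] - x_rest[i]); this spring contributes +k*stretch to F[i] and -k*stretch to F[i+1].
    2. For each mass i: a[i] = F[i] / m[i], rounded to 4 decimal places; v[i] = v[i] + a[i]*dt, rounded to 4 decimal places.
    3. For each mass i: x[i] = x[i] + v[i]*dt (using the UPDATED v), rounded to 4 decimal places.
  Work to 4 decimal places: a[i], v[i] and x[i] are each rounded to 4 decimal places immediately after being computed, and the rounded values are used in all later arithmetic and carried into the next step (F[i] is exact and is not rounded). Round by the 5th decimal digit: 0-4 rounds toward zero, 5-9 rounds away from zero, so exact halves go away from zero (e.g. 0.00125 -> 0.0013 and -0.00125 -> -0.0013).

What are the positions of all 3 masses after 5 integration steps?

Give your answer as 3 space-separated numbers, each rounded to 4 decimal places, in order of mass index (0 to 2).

Step 0: x=[5.0000 7.0000 7.0000] v=[0.0000 0.0000 0.0000]
Step 1: x=[4.9600 6.9200 7.1200] v=[-0.2000 -0.4000 0.6000]
Step 2: x=[4.8784 6.7696 7.3520] v=[-0.4080 -0.7520 1.1600]
Step 3: x=[4.7524 6.5668 7.6807] v=[-0.6298 -1.0138 1.6435]
Step 4: x=[4.5790 6.3360 8.0848] v=[-0.8669 -1.1539 2.0207]
Step 5: x=[4.3559 6.1049 8.5390] v=[-1.1155 -1.1555 2.2709]

Answer: 4.3559 6.1049 8.5390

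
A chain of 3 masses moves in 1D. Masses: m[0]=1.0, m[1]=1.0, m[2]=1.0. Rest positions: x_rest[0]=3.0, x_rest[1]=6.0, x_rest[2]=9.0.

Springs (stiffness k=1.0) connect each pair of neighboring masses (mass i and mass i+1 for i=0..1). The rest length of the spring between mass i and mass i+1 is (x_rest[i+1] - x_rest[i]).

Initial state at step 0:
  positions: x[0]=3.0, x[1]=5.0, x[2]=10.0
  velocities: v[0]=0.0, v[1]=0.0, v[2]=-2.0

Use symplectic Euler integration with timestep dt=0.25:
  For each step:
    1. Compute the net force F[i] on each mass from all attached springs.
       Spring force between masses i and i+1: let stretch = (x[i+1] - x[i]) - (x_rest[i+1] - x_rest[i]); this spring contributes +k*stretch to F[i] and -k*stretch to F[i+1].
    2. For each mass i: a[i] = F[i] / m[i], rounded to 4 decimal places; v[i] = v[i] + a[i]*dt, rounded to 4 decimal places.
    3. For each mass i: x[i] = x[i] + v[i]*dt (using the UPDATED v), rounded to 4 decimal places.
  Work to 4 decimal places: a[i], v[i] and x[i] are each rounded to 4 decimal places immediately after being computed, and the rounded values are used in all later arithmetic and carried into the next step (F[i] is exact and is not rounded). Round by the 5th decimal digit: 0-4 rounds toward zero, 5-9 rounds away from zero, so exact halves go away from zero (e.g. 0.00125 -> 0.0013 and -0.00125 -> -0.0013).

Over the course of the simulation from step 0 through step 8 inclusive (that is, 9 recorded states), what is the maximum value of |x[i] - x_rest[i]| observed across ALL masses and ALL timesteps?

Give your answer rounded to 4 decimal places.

Step 0: x=[3.0000 5.0000 10.0000] v=[0.0000 0.0000 -2.0000]
Step 1: x=[2.9375 5.1875 9.3750] v=[-0.2500 0.7500 -2.5000]
Step 2: x=[2.8281 5.4961 8.6758] v=[-0.4375 1.2344 -2.7969]
Step 3: x=[2.6980 5.8367 7.9654] v=[-0.5205 1.3623 -2.8418]
Step 4: x=[2.5766 6.1142 7.3094] v=[-0.4858 1.1098 -2.6240]
Step 5: x=[2.4888 6.2453 6.7662] v=[-0.3514 0.5242 -2.1728]
Step 6: x=[2.4482 6.1741 6.3780] v=[-0.1623 -0.2847 -1.5530]
Step 7: x=[2.4530 5.8828 6.1645] v=[0.0192 -1.1652 -0.8540]
Step 8: x=[2.4847 5.3948 6.1209] v=[0.1267 -1.9522 -0.1744]
Max displacement = 2.8791

Answer: 2.8791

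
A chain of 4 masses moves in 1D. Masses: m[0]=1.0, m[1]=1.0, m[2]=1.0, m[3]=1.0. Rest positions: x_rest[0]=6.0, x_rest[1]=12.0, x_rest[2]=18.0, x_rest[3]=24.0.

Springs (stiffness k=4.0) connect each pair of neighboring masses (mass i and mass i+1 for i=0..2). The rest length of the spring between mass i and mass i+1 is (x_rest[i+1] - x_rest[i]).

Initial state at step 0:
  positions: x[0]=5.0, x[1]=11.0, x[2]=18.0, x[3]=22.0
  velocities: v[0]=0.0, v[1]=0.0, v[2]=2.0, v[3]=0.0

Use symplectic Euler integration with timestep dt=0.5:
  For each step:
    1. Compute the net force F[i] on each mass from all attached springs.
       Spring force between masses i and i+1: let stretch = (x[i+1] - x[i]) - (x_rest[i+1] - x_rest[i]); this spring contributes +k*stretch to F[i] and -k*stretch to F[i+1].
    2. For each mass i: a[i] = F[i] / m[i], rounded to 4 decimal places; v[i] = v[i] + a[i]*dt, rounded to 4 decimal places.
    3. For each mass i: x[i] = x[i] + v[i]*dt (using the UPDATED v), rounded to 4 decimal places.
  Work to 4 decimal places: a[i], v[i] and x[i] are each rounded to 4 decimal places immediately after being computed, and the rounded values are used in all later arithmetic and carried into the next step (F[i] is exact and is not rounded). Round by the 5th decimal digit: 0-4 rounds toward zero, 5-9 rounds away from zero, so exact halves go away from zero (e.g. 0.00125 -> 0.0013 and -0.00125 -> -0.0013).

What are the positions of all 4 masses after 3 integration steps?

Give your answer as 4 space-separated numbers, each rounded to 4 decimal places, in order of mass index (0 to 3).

Step 0: x=[5.0000 11.0000 18.0000 22.0000] v=[0.0000 0.0000 2.0000 0.0000]
Step 1: x=[5.0000 12.0000 16.0000 24.0000] v=[0.0000 2.0000 -4.0000 4.0000]
Step 2: x=[6.0000 10.0000 18.0000 24.0000] v=[2.0000 -4.0000 4.0000 0.0000]
Step 3: x=[5.0000 12.0000 18.0000 24.0000] v=[-2.0000 4.0000 0.0000 0.0000]

Answer: 5.0000 12.0000 18.0000 24.0000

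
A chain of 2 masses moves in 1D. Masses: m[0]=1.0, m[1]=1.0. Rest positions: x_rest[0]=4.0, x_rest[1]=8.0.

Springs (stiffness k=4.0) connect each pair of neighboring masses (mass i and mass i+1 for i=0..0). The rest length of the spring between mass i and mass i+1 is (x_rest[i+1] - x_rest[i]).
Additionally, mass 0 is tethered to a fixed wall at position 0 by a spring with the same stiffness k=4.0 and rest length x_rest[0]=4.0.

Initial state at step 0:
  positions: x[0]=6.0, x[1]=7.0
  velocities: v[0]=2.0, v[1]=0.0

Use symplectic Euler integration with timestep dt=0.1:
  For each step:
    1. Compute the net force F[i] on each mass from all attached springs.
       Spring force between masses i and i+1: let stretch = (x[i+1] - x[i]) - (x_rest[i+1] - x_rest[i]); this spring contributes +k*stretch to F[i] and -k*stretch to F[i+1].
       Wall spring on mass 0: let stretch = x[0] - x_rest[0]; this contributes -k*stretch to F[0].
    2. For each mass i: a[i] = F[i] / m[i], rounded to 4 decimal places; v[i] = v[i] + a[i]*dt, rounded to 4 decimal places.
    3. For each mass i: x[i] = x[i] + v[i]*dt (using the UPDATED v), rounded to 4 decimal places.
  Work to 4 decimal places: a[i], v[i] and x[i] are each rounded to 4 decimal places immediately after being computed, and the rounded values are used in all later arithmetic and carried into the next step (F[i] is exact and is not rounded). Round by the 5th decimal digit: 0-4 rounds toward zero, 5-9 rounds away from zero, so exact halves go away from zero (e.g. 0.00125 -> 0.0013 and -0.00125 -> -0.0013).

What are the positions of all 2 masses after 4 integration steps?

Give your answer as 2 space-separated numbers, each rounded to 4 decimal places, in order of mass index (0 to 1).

Step 0: x=[6.0000 7.0000] v=[2.0000 0.0000]
Step 1: x=[6.0000 7.1200] v=[0.0000 1.2000]
Step 2: x=[5.8048 7.3552] v=[-1.9520 2.3520]
Step 3: x=[5.4394 7.6884] v=[-3.6538 3.3318]
Step 4: x=[4.9464 8.0916] v=[-4.9300 4.0322]

Answer: 4.9464 8.0916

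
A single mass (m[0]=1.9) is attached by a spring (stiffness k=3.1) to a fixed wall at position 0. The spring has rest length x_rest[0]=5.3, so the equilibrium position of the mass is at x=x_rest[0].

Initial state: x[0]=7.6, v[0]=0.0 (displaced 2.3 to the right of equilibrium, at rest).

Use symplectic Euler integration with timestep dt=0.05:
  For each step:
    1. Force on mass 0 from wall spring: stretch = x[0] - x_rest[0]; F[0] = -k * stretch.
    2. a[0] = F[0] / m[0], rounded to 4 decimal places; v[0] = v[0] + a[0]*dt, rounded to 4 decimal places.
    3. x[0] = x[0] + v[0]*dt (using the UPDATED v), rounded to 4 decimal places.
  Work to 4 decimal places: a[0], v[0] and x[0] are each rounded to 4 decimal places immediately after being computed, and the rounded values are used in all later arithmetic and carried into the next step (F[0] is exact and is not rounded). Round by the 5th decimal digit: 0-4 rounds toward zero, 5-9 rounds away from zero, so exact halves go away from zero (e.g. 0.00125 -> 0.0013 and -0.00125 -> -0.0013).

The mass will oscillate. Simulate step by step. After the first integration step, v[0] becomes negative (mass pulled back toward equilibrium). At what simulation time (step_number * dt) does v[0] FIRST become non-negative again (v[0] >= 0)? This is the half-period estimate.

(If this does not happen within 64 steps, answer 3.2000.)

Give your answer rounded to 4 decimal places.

Answer: 2.5000

Derivation:
Step 0: x=[7.6000] v=[0.0000]
Step 1: x=[7.5906] v=[-0.1876]
Step 2: x=[7.5719] v=[-0.3745]
Step 3: x=[7.5439] v=[-0.5598]
Step 4: x=[7.5068] v=[-0.7429]
Step 5: x=[7.4607] v=[-0.9229]
Step 6: x=[7.4057] v=[-1.0992]
Step 7: x=[7.3422] v=[-1.2710]
Step 8: x=[7.2703] v=[-1.4376]
Step 9: x=[7.1904] v=[-1.5983]
Step 10: x=[7.1028] v=[-1.7525]
Step 11: x=[7.0078] v=[-1.8996]
Step 12: x=[6.9059] v=[-2.0389]
Step 13: x=[6.7974] v=[-2.1699]
Step 14: x=[6.6828] v=[-2.2921]
Step 15: x=[6.5626] v=[-2.4049]
Step 16: x=[6.4372] v=[-2.5079]
Step 17: x=[6.3072] v=[-2.6007]
Step 18: x=[6.1731] v=[-2.6829]
Step 19: x=[6.0354] v=[-2.7541]
Step 20: x=[5.8947] v=[-2.8141]
Step 21: x=[5.7516] v=[-2.8626]
Step 22: x=[5.6066] v=[-2.8994]
Step 23: x=[5.4604] v=[-2.9244]
Step 24: x=[5.3135] v=[-2.9375]
Step 25: x=[5.1666] v=[-2.9386]
Step 26: x=[5.0202] v=[-2.9277]
Step 27: x=[4.8750] v=[-2.9049]
Step 28: x=[4.7315] v=[-2.8702]
Step 29: x=[4.5903] v=[-2.8238]
Step 30: x=[4.4520] v=[-2.7659]
Step 31: x=[4.3172] v=[-2.6967]
Step 32: x=[4.1864] v=[-2.6165]
Step 33: x=[4.0601] v=[-2.5257]
Step 34: x=[3.9389] v=[-2.4246]
Step 35: x=[3.8232] v=[-2.3136]
Step 36: x=[3.7135] v=[-2.1931]
Step 37: x=[3.6103] v=[-2.0637]
Step 38: x=[3.5140] v=[-1.9259]
Step 39: x=[3.4250] v=[-1.7802]
Step 40: x=[3.3436] v=[-1.6272]
Step 41: x=[3.2702] v=[-1.4676]
Step 42: x=[3.2051] v=[-1.3020]
Step 43: x=[3.1485] v=[-1.1311]
Step 44: x=[3.1007] v=[-0.9556]
Step 45: x=[3.0619] v=[-0.7762]
Step 46: x=[3.0322] v=[-0.5936]
Step 47: x=[3.0118] v=[-0.4086]
Step 48: x=[3.0007] v=[-0.2219]
Step 49: x=[2.9990] v=[-0.0343]
Step 50: x=[3.0067] v=[0.1534]
First v>=0 after going negative at step 50, time=2.5000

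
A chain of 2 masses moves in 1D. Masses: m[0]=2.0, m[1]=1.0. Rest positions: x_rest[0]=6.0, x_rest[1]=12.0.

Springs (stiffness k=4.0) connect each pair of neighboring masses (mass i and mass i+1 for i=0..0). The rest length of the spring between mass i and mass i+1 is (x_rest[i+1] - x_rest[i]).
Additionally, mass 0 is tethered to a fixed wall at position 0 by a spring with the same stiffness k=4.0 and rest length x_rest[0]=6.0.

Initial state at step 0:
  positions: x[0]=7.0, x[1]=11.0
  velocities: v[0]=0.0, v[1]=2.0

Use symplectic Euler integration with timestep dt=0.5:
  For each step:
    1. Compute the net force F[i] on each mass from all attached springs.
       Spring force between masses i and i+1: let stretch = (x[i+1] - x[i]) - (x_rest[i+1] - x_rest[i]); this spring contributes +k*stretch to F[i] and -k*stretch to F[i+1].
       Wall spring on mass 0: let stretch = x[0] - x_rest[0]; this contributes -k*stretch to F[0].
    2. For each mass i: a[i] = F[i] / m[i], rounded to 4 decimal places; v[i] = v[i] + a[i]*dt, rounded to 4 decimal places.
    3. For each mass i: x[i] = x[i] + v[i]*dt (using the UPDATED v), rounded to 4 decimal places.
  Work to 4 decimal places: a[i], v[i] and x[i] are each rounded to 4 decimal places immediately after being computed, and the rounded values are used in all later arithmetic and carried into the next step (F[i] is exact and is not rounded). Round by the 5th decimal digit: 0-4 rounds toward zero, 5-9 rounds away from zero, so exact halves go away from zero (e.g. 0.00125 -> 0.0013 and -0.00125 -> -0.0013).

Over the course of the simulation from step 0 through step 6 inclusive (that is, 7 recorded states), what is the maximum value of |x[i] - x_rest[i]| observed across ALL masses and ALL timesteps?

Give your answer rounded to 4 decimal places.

Answer: 2.5000

Derivation:
Step 0: x=[7.0000 11.0000] v=[0.0000 2.0000]
Step 1: x=[5.5000 14.0000] v=[-3.0000 6.0000]
Step 2: x=[5.5000 14.5000] v=[0.0000 1.0000]
Step 3: x=[7.2500 12.0000] v=[3.5000 -5.0000]
Step 4: x=[7.7500 10.7500] v=[1.0000 -2.5000]
Step 5: x=[5.8750 12.5000] v=[-3.7500 3.5000]
Step 6: x=[4.3750 13.6250] v=[-3.0000 2.2500]
Max displacement = 2.5000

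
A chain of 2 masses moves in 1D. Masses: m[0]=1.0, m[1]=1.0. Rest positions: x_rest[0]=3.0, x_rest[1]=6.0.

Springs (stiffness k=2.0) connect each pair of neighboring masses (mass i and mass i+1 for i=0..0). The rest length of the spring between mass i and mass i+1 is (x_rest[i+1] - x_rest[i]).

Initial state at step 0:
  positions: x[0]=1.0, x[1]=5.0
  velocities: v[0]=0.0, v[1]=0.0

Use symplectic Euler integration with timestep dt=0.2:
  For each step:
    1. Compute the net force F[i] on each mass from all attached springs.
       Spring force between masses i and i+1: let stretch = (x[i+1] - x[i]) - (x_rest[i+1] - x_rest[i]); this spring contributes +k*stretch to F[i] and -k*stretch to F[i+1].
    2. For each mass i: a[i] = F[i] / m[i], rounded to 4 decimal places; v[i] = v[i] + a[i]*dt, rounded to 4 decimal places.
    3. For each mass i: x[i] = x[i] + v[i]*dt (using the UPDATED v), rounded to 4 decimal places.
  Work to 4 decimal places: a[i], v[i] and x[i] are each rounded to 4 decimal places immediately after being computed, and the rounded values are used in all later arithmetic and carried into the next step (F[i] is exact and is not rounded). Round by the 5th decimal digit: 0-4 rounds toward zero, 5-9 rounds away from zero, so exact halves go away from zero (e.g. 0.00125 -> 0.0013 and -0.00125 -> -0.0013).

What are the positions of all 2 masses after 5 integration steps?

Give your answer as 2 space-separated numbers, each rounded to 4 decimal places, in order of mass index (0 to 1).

Step 0: x=[1.0000 5.0000] v=[0.0000 0.0000]
Step 1: x=[1.0800 4.9200] v=[0.4000 -0.4000]
Step 2: x=[1.2272 4.7728] v=[0.7360 -0.7360]
Step 3: x=[1.4180 4.5820] v=[0.9542 -0.9542]
Step 4: x=[1.6220 4.3780] v=[1.0198 -1.0198]
Step 5: x=[1.8064 4.1936] v=[0.9222 -0.9222]

Answer: 1.8064 4.1936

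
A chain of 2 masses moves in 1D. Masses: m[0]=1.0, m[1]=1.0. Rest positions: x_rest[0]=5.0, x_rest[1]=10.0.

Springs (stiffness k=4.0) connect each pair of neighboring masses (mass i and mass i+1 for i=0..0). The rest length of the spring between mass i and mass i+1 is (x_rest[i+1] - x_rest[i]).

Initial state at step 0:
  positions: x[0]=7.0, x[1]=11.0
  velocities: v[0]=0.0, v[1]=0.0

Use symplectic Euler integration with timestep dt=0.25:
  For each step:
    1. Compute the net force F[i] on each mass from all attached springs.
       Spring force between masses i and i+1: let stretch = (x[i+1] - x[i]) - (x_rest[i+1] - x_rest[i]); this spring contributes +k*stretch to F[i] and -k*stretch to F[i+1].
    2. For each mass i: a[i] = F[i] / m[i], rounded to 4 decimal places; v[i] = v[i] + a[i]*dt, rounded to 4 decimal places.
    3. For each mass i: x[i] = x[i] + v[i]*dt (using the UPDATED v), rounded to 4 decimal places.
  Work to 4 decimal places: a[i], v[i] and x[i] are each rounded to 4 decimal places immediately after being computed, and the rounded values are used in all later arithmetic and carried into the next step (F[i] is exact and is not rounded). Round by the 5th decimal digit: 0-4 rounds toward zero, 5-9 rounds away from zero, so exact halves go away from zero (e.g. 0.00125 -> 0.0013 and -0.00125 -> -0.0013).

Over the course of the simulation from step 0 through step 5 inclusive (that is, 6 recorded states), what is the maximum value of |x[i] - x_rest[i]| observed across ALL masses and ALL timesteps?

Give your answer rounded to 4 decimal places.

Step 0: x=[7.0000 11.0000] v=[0.0000 0.0000]
Step 1: x=[6.7500 11.2500] v=[-1.0000 1.0000]
Step 2: x=[6.3750 11.6250] v=[-1.5000 1.5000]
Step 3: x=[6.0625 11.9375] v=[-1.2500 1.2500]
Step 4: x=[5.9688 12.0313] v=[-0.3750 0.3750]
Step 5: x=[6.1407 11.8594] v=[0.6875 -0.6875]
Max displacement = 2.0313

Answer: 2.0313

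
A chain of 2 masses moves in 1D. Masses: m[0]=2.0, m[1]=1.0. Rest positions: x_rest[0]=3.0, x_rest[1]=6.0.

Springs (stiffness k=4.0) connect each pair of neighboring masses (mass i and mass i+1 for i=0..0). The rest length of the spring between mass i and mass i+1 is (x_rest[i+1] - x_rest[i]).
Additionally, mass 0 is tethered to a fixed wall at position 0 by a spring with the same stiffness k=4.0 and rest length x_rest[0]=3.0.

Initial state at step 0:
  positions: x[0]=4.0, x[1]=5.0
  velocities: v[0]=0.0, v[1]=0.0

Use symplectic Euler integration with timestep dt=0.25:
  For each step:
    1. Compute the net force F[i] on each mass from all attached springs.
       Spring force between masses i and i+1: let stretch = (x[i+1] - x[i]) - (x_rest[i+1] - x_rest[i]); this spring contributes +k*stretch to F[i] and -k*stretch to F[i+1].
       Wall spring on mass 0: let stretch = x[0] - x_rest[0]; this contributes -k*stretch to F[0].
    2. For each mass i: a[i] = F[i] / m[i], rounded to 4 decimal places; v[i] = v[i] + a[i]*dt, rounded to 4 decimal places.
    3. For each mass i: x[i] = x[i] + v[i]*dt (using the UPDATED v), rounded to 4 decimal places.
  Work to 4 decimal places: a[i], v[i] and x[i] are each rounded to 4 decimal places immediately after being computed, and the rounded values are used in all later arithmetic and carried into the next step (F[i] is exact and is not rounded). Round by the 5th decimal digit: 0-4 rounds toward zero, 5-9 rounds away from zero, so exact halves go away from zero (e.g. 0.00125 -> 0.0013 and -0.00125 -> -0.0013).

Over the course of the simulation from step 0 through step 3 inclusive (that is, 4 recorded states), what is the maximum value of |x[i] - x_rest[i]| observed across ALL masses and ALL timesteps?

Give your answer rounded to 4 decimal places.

Answer: 1.0001

Derivation:
Step 0: x=[4.0000 5.0000] v=[0.0000 0.0000]
Step 1: x=[3.6250 5.5000] v=[-1.5000 2.0000]
Step 2: x=[3.0313 6.2813] v=[-2.3750 3.1250]
Step 3: x=[2.4649 7.0001] v=[-2.2657 2.8750]
Max displacement = 1.0001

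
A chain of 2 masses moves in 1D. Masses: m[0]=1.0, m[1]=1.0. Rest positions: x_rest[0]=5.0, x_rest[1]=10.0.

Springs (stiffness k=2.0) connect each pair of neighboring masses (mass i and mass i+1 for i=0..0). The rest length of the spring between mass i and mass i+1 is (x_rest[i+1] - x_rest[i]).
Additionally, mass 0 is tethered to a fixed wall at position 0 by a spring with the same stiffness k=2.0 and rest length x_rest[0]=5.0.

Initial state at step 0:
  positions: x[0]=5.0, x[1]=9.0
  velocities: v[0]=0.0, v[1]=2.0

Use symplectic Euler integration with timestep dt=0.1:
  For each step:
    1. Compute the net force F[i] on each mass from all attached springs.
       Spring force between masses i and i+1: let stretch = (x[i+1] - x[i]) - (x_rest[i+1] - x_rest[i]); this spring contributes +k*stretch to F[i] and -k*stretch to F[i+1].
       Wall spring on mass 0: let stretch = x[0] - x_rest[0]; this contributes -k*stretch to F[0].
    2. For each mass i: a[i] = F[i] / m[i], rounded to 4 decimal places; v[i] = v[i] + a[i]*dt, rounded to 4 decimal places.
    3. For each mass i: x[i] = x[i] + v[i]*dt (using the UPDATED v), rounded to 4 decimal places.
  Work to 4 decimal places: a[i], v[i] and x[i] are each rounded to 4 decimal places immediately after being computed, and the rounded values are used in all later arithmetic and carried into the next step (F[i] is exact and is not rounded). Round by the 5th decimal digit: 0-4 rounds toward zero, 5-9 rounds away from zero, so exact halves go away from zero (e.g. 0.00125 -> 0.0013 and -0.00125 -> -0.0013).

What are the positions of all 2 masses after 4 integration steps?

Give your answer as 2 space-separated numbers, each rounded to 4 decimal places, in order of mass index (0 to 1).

Answer: 4.8561 9.9492

Derivation:
Step 0: x=[5.0000 9.0000] v=[0.0000 2.0000]
Step 1: x=[4.9800 9.2200] v=[-0.2000 2.2000]
Step 2: x=[4.9452 9.4552] v=[-0.3480 2.3520]
Step 3: x=[4.9017 9.7002] v=[-0.4350 2.4500]
Step 4: x=[4.8561 9.9492] v=[-0.4556 2.4903]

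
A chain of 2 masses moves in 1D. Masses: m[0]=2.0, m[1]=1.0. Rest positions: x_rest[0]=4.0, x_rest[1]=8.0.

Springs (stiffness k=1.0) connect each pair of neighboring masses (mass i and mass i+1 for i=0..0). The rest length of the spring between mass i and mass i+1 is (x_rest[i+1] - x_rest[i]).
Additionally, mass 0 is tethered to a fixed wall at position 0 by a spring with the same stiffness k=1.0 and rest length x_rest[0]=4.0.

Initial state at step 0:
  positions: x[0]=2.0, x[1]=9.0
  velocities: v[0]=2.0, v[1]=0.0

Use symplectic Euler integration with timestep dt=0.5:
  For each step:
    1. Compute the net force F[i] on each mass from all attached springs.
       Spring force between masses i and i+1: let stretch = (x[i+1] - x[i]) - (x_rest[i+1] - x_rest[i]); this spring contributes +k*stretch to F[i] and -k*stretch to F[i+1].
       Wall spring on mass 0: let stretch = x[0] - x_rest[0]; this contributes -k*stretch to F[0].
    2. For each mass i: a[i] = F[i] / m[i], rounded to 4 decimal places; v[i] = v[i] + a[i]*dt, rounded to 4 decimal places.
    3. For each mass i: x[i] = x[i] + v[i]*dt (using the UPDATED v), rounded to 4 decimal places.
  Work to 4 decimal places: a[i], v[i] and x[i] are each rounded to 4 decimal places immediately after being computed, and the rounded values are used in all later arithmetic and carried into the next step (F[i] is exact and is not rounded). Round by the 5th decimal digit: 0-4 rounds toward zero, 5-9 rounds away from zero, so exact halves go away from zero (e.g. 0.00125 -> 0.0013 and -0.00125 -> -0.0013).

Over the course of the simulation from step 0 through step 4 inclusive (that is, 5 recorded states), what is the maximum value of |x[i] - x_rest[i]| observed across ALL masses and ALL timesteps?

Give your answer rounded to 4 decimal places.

Answer: 3.2169

Derivation:
Step 0: x=[2.0000 9.0000] v=[2.0000 0.0000]
Step 1: x=[3.6250 8.2500] v=[3.2500 -1.5000]
Step 2: x=[5.3750 7.3438] v=[3.5000 -1.8125]
Step 3: x=[6.6993 6.9454] v=[2.6485 -0.7969]
Step 4: x=[7.2169 7.4855] v=[1.0352 1.0801]
Max displacement = 3.2169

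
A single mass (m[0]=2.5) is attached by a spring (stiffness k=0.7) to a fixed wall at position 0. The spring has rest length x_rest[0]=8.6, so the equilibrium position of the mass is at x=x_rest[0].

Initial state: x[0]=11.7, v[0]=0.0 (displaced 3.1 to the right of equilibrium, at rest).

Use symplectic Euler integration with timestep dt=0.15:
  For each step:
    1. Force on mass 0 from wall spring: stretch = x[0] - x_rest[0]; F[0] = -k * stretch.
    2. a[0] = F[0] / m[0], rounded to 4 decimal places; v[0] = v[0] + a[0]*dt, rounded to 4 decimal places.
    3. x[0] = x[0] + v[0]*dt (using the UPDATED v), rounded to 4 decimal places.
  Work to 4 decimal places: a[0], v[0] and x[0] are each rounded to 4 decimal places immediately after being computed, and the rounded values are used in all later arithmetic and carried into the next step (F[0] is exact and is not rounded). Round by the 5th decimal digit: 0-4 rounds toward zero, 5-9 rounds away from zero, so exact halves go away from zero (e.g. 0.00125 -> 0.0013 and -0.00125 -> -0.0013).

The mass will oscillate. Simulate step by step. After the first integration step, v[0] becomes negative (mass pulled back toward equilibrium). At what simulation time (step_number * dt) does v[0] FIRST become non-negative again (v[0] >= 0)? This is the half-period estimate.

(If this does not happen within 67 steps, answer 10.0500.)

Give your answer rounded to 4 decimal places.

Step 0: x=[11.7000] v=[0.0000]
Step 1: x=[11.6805] v=[-0.1302]
Step 2: x=[11.6416] v=[-0.2596]
Step 3: x=[11.5835] v=[-0.3873]
Step 4: x=[11.5066] v=[-0.5126]
Step 5: x=[11.4114] v=[-0.6347]
Step 6: x=[11.2985] v=[-0.7528]
Step 7: x=[11.1686] v=[-0.8661]
Step 8: x=[11.0225] v=[-0.9740]
Step 9: x=[10.8611] v=[-1.0757]
Step 10: x=[10.6855] v=[-1.1707]
Step 11: x=[10.4968] v=[-1.2583]
Step 12: x=[10.2961] v=[-1.3380]
Step 13: x=[10.0847] v=[-1.4092]
Step 14: x=[9.8640] v=[-1.4716]
Step 15: x=[9.6353] v=[-1.5247]
Step 16: x=[9.4001] v=[-1.5682]
Step 17: x=[9.1598] v=[-1.6018]
Step 18: x=[8.9160] v=[-1.6253]
Step 19: x=[8.6702] v=[-1.6386]
Step 20: x=[8.4240] v=[-1.6416]
Step 21: x=[8.1789] v=[-1.6342]
Step 22: x=[7.9364] v=[-1.6165]
Step 23: x=[7.6981] v=[-1.5886]
Step 24: x=[7.4655] v=[-1.5507]
Step 25: x=[7.2401] v=[-1.5030]
Step 26: x=[7.0232] v=[-1.4459]
Step 27: x=[6.8162] v=[-1.3797]
Step 28: x=[6.6205] v=[-1.3048]
Step 29: x=[6.4372] v=[-1.2217]
Step 30: x=[6.2676] v=[-1.1309]
Step 31: x=[6.1127] v=[-1.0329]
Step 32: x=[5.9734] v=[-0.9284]
Step 33: x=[5.8507] v=[-0.8181]
Step 34: x=[5.7453] v=[-0.7026]
Step 35: x=[5.6579] v=[-0.5827]
Step 36: x=[5.5890] v=[-0.4591]
Step 37: x=[5.5391] v=[-0.3326]
Step 38: x=[5.5085] v=[-0.2040]
Step 39: x=[5.4974] v=[-0.0742]
Step 40: x=[5.5058] v=[0.0561]
First v>=0 after going negative at step 40, time=6.0000

Answer: 6.0000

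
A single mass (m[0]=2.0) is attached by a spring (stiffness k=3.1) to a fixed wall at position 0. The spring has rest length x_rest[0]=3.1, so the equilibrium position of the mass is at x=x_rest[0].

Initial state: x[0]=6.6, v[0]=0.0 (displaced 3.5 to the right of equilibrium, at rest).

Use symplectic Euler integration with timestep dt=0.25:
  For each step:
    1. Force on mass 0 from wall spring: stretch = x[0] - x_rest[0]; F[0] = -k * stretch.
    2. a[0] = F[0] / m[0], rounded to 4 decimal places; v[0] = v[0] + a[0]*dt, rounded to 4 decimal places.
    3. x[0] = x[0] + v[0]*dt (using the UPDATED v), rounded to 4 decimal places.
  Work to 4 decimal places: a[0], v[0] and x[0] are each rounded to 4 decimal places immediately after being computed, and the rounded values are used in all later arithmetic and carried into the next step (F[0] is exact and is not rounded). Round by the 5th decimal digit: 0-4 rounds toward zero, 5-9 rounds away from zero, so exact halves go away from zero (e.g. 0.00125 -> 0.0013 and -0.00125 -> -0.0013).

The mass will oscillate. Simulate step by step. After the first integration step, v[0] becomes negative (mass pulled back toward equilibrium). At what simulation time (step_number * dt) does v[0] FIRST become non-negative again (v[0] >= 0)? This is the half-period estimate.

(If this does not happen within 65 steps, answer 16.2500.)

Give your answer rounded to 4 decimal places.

Step 0: x=[6.6000] v=[0.0000]
Step 1: x=[6.2609] v=[-1.3563]
Step 2: x=[5.6156] v=[-2.5812]
Step 3: x=[4.7266] v=[-3.5560]
Step 4: x=[3.6800] v=[-4.1863]
Step 5: x=[2.5772] v=[-4.4111]
Step 6: x=[1.5251] v=[-4.2085]
Step 7: x=[0.6256] v=[-3.5982]
Step 8: x=[-0.0343] v=[-2.6394]
Step 9: x=[-0.3905] v=[-1.4249]
Step 10: x=[-0.4086] v=[-0.0723]
Step 11: x=[-0.0868] v=[1.2873]
First v>=0 after going negative at step 11, time=2.7500

Answer: 2.7500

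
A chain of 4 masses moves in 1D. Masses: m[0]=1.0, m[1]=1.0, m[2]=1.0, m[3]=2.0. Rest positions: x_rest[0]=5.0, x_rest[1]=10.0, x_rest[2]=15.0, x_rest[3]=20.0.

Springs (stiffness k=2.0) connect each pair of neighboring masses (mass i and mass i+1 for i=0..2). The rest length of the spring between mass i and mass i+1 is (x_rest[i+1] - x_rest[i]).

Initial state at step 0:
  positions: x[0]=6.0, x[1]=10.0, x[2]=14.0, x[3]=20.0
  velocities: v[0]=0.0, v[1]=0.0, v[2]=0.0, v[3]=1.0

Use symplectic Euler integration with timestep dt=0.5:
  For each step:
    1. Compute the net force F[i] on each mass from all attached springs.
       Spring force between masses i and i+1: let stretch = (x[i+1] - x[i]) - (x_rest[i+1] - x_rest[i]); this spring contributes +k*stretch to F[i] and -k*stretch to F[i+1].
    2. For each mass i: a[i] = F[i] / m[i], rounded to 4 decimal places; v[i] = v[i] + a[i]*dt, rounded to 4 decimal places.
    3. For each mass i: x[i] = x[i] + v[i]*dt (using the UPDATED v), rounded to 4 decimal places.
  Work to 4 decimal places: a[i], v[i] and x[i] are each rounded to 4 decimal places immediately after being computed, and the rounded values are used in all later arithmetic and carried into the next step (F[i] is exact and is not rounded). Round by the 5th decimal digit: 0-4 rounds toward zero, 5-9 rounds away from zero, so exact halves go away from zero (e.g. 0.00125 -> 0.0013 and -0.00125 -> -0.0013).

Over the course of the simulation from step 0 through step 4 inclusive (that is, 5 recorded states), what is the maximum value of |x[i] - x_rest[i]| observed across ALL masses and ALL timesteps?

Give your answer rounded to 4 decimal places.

Step 0: x=[6.0000 10.0000 14.0000 20.0000] v=[0.0000 0.0000 0.0000 1.0000]
Step 1: x=[5.5000 10.0000 15.0000 20.2500] v=[-1.0000 0.0000 2.0000 0.5000]
Step 2: x=[4.7500 10.2500 16.1250 20.4375] v=[-1.5000 0.5000 2.2500 0.3750]
Step 3: x=[4.2500 10.6875 16.4688 20.7969] v=[-1.0000 0.8750 0.6875 0.7188]
Step 4: x=[4.4688 10.7969 16.0860 21.3243] v=[0.4375 0.2188 -0.7657 1.0548]
Max displacement = 1.4688

Answer: 1.4688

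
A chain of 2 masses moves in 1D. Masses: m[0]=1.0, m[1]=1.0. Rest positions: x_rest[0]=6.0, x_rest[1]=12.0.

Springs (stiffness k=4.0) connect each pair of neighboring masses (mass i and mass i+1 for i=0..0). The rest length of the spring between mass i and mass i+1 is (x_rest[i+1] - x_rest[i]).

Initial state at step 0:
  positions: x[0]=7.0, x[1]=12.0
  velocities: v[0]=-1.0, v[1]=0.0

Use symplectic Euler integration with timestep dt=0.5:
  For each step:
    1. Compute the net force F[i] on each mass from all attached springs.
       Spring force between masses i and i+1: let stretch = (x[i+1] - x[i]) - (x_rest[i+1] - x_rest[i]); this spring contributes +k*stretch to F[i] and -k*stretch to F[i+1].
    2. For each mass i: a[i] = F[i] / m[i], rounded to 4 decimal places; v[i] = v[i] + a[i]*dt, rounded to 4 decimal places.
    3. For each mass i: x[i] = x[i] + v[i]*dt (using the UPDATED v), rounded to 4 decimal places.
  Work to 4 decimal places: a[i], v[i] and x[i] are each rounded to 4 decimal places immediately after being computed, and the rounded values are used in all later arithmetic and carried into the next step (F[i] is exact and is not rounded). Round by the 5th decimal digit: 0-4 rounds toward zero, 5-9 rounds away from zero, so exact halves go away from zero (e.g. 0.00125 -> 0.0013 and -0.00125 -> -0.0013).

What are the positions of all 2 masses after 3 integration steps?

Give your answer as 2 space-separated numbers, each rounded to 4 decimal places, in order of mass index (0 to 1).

Answer: 6.5000 11.0000

Derivation:
Step 0: x=[7.0000 12.0000] v=[-1.0000 0.0000]
Step 1: x=[5.5000 13.0000] v=[-3.0000 2.0000]
Step 2: x=[5.5000 12.5000] v=[0.0000 -1.0000]
Step 3: x=[6.5000 11.0000] v=[2.0000 -3.0000]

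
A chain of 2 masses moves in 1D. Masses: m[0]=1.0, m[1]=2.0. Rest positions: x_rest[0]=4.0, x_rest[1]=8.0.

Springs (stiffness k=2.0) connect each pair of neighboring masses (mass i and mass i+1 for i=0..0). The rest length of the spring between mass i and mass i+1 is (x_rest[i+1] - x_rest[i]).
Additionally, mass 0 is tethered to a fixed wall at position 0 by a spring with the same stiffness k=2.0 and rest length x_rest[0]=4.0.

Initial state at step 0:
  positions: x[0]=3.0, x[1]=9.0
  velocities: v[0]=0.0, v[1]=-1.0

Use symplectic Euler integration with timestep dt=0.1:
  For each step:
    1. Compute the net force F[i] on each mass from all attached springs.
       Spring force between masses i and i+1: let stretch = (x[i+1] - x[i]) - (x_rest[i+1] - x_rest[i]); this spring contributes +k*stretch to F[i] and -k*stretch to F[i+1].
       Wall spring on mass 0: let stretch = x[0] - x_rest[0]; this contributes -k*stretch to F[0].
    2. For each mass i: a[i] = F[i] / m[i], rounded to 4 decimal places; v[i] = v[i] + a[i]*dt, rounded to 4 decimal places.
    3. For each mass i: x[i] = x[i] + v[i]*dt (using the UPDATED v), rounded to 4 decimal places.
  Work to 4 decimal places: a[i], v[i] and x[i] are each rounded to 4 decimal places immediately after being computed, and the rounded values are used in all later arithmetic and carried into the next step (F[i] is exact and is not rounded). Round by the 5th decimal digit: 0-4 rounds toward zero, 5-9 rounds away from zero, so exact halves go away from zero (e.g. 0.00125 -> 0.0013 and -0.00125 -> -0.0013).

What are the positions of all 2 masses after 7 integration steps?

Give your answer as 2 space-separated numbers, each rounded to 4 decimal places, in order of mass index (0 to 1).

Answer: 4.2532 7.8858

Derivation:
Step 0: x=[3.0000 9.0000] v=[0.0000 -1.0000]
Step 1: x=[3.0600 8.8800] v=[0.6000 -1.2000]
Step 2: x=[3.1752 8.7418] v=[1.1520 -1.3820]
Step 3: x=[3.3382 8.5879] v=[1.6303 -1.5387]
Step 4: x=[3.5395 8.4215] v=[2.0126 -1.6637]
Step 5: x=[3.7676 8.2463] v=[2.2811 -1.7519]
Step 6: x=[4.0099 8.0663] v=[2.4233 -1.7998]
Step 7: x=[4.2532 7.8858] v=[2.4326 -1.8054]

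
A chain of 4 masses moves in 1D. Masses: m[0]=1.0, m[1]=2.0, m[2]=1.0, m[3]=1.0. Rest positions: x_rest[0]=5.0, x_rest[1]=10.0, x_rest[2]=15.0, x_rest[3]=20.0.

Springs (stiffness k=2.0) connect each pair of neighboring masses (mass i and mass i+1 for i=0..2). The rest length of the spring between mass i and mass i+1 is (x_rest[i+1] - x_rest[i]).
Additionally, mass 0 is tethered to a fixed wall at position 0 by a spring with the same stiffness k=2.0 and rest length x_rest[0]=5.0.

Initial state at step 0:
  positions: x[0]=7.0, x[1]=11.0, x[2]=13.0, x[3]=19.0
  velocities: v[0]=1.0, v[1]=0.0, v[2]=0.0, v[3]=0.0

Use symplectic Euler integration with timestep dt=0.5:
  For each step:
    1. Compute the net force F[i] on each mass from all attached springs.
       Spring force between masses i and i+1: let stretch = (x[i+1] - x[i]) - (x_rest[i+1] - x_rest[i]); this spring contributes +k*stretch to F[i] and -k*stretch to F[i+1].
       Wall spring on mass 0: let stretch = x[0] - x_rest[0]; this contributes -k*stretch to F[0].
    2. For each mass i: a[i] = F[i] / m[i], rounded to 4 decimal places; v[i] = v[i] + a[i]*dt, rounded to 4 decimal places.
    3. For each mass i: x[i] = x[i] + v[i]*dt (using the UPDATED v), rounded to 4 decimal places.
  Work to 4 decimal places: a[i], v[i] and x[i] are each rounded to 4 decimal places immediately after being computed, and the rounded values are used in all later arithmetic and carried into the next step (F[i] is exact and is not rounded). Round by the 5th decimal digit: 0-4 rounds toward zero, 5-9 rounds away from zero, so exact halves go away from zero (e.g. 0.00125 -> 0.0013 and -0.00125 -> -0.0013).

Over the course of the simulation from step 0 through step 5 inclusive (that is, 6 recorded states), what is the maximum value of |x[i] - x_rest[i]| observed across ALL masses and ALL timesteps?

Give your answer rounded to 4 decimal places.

Step 0: x=[7.0000 11.0000 13.0000 19.0000] v=[1.0000 0.0000 0.0000 0.0000]
Step 1: x=[6.0000 10.5000 15.0000 18.5000] v=[-2.0000 -1.0000 4.0000 -1.0000]
Step 2: x=[4.2500 10.0000 16.5000 18.7500] v=[-3.5000 -1.0000 3.0000 0.5000]
Step 3: x=[3.2500 9.6875 15.8750 20.3750] v=[-2.0000 -0.6250 -1.2500 3.2500]
Step 4: x=[3.8438 9.3125 14.4063 22.2500] v=[1.1875 -0.7500 -2.9375 3.7500]
Step 5: x=[5.2500 8.8438 14.3125 22.7032] v=[2.8124 -0.9375 -0.1876 0.9063]
Max displacement = 2.7032

Answer: 2.7032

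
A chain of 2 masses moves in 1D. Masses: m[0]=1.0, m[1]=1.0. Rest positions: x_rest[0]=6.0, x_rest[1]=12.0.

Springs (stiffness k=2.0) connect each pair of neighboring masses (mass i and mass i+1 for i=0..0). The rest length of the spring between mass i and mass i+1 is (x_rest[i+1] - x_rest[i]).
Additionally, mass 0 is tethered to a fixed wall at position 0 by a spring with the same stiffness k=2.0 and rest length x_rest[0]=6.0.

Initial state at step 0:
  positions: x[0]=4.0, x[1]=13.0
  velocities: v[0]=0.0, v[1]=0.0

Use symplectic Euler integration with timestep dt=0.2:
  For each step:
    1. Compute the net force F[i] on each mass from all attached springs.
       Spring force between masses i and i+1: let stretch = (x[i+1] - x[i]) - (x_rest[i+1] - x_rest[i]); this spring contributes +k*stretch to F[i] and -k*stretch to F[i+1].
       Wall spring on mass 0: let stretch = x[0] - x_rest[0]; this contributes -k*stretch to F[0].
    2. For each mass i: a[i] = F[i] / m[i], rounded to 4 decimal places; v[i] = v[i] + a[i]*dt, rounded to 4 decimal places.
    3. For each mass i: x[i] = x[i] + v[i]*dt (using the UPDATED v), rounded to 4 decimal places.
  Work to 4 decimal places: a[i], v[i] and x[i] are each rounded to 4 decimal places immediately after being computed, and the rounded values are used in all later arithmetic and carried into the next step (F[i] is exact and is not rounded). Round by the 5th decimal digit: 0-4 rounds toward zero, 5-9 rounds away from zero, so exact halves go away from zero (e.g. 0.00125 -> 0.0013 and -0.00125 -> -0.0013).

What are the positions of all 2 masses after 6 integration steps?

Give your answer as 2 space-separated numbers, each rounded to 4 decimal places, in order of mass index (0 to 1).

Answer: 7.8825 10.7371

Derivation:
Step 0: x=[4.0000 13.0000] v=[0.0000 0.0000]
Step 1: x=[4.4000 12.7600] v=[2.0000 -1.2000]
Step 2: x=[5.1168 12.3312] v=[3.5840 -2.1440]
Step 3: x=[6.0014 11.8052] v=[4.4230 -2.6298]
Step 4: x=[6.8702 11.2949] v=[4.3440 -2.5513]
Step 5: x=[7.5434 10.9107] v=[3.3658 -1.9212]
Step 6: x=[7.8825 10.7371] v=[1.6954 -0.8681]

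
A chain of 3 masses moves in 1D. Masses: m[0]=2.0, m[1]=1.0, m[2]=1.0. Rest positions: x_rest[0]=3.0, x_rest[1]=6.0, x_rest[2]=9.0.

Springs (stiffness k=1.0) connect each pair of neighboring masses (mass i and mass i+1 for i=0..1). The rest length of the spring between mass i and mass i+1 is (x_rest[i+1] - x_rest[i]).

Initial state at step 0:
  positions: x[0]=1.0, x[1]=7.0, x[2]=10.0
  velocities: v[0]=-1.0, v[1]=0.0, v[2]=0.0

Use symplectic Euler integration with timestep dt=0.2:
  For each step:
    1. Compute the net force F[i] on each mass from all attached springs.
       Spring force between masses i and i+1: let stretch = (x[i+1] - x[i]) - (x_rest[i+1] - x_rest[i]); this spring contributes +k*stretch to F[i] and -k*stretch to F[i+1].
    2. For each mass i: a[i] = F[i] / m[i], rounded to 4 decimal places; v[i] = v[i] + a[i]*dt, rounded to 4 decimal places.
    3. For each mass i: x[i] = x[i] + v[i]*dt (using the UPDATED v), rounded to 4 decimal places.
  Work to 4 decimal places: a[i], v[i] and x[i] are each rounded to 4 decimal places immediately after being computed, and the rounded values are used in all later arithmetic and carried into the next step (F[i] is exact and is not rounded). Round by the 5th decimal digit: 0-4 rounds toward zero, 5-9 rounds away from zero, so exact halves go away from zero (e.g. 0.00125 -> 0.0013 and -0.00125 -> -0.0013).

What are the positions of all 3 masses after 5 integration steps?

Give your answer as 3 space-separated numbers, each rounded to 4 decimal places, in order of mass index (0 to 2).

Answer: 0.8576 5.4411 9.8438

Derivation:
Step 0: x=[1.0000 7.0000 10.0000] v=[-1.0000 0.0000 0.0000]
Step 1: x=[0.8600 6.8800 10.0000] v=[-0.7000 -0.6000 0.0000]
Step 2: x=[0.7804 6.6440 9.9952] v=[-0.3980 -1.1800 -0.0240]
Step 3: x=[0.7581 6.3075 9.9764] v=[-0.1116 -1.6825 -0.0942]
Step 4: x=[0.7868 5.8958 9.9308] v=[0.1433 -2.0586 -0.2280]
Step 5: x=[0.8576 5.4411 9.8438] v=[0.3542 -2.2734 -0.4350]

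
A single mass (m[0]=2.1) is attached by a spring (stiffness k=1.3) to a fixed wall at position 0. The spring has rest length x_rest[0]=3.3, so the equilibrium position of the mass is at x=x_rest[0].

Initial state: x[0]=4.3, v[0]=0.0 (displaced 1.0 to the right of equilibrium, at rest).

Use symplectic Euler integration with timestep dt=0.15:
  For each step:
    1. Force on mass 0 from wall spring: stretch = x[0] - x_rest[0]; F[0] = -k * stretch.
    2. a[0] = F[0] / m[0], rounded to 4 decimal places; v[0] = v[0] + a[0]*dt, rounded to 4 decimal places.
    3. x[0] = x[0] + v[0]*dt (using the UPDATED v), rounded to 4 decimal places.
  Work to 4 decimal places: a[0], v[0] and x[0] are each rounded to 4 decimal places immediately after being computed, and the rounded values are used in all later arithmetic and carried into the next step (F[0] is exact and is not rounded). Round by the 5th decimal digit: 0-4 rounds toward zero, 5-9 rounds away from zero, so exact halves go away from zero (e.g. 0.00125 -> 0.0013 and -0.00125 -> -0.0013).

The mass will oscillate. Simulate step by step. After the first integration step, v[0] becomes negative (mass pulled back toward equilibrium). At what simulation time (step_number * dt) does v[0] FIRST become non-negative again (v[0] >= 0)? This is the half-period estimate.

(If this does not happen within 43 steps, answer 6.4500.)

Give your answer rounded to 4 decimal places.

Step 0: x=[4.3000] v=[0.0000]
Step 1: x=[4.2861] v=[-0.0929]
Step 2: x=[4.2584] v=[-0.1845]
Step 3: x=[4.2174] v=[-0.2735]
Step 4: x=[4.1636] v=[-0.3587]
Step 5: x=[4.0978] v=[-0.4389]
Step 6: x=[4.0209] v=[-0.5130]
Step 7: x=[3.9339] v=[-0.5799]
Step 8: x=[3.8381] v=[-0.6388]
Step 9: x=[3.7348] v=[-0.6888]
Step 10: x=[3.6254] v=[-0.7292]
Step 11: x=[3.5115] v=[-0.7594]
Step 12: x=[3.3947] v=[-0.7790]
Step 13: x=[3.2765] v=[-0.7878]
Step 14: x=[3.1587] v=[-0.7856]
Step 15: x=[3.0428] v=[-0.7725]
Step 16: x=[2.9305] v=[-0.7486]
Step 17: x=[2.8234] v=[-0.7143]
Step 18: x=[2.7229] v=[-0.6701]
Step 19: x=[2.6304] v=[-0.6165]
Step 20: x=[2.5473] v=[-0.5543]
Step 21: x=[2.4746] v=[-0.4844]
Step 22: x=[2.4134] v=[-0.4078]
Step 23: x=[2.3646] v=[-0.3255]
Step 24: x=[2.3288] v=[-0.2386]
Step 25: x=[2.3065] v=[-0.1484]
Step 26: x=[2.2981] v=[-0.0562]
Step 27: x=[2.3036] v=[0.0368]
First v>=0 after going negative at step 27, time=4.0500

Answer: 4.0500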